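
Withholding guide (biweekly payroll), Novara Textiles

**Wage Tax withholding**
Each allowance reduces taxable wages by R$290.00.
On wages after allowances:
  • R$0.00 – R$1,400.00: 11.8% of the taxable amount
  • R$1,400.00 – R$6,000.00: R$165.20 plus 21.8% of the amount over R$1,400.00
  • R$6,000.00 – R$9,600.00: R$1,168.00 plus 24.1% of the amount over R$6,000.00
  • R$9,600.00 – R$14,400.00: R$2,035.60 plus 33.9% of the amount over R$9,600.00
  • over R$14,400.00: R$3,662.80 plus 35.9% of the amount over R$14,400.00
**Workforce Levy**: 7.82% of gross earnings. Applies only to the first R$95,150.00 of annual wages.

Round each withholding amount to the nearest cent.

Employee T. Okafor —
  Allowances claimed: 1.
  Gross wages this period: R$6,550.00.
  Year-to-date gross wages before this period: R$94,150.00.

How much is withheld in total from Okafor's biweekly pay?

R$1,308.86

Wage Tax: taxable = R$6,550.00 − 1×R$290.00 = R$6,260.00
  R$1,168.00 + 24.1% × (R$6,260.00 − R$6,000.00) = R$1,168.00 + 24.1% × R$260.00 = R$1,230.66
Workforce Levy: cap R$95,150.00 − YTD R$94,150.00 = R$1,000.00 subject; 7.82% × R$1,000.00 = R$78.20
Total: R$1,230.66 + R$78.20 = R$1,308.86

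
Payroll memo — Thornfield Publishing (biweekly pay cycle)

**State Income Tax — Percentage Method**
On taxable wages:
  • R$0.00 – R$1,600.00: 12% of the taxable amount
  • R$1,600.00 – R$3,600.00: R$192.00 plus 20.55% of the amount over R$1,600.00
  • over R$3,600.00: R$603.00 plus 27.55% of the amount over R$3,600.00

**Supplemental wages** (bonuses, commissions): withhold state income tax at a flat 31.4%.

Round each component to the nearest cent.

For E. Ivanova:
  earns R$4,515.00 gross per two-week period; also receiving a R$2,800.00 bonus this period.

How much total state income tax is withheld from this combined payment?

R$1,734.28

State Income Tax: taxable = R$4,515.00
  R$603.00 + 27.55% × (R$4,515.00 − R$3,600.00) = R$603.00 + 27.55% × R$915.00 = R$855.08
Supplemental (31.4% flat on bonus): 31.4% × R$2,800.00 = R$879.20
Total state income tax: R$855.08 + R$879.20 = R$1,734.28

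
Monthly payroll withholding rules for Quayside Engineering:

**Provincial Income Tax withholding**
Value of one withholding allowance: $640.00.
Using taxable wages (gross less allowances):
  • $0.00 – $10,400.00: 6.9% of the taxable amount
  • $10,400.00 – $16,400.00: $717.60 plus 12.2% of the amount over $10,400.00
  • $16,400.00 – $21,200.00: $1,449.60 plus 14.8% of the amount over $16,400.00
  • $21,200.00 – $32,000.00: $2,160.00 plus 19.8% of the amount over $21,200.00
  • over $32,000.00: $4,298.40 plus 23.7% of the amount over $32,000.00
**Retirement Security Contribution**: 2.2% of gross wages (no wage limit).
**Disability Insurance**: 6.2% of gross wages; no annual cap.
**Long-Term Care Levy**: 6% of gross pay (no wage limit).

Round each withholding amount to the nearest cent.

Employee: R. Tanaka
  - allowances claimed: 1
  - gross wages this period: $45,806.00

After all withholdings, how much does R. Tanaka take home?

$31,791.20

Provincial Income Tax: taxable = $45,806.00 − 1×$640.00 = $45,166.00
  $4,298.40 + 23.7% × ($45,166.00 − $32,000.00) = $4,298.40 + 23.7% × $13,166.00 = $7,418.74
Retirement Security Contribution: 2.2% × $45,806.00 = $1,007.73
Disability Insurance: 6.2% × $45,806.00 = $2,839.97
Long-Term Care Levy: 6% × $45,806.00 = $2,748.36
Total withheld: $7,418.74 + $1,007.73 + $2,839.97 + $2,748.36 = $14,014.80
Net pay: $45,806.00 − $14,014.80 = $31,791.20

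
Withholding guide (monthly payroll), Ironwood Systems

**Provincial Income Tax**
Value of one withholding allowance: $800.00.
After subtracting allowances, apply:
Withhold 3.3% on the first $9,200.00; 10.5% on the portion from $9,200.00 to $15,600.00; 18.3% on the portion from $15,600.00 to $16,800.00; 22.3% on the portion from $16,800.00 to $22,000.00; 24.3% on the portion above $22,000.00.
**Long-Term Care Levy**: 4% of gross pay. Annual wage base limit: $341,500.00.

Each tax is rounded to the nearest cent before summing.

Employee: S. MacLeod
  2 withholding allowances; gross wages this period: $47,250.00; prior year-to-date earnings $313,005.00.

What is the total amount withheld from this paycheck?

Provincial Income Tax: taxable = $47,250.00 − 2×$800.00 = $45,650.00
  $2,354.80 + 24.3% × ($45,650.00 − $22,000.00) = $2,354.80 + 24.3% × $23,650.00 = $8,101.75
Long-Term Care Levy: cap $341,500.00 − YTD $313,005.00 = $28,495.00 subject; 4% × $28,495.00 = $1,139.80
Total: $8,101.75 + $1,139.80 = $9,241.55

$9,241.55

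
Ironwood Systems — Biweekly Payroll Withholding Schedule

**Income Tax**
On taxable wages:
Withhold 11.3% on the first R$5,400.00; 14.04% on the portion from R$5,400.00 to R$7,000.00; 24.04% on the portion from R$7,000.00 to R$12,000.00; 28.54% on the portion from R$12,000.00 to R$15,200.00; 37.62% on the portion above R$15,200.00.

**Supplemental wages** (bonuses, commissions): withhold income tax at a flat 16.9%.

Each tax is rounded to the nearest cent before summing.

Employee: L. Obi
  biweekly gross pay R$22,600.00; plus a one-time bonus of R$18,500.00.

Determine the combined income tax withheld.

Income Tax: taxable = R$22,600.00
  R$2,950.12 + 37.62% × (R$22,600.00 − R$15,200.00) = R$2,950.12 + 37.62% × R$7,400.00 = R$5,734.00
Supplemental (16.9% flat on bonus): 16.9% × R$18,500.00 = R$3,126.50
Total income tax: R$5,734.00 + R$3,126.50 = R$8,860.50

R$8,860.50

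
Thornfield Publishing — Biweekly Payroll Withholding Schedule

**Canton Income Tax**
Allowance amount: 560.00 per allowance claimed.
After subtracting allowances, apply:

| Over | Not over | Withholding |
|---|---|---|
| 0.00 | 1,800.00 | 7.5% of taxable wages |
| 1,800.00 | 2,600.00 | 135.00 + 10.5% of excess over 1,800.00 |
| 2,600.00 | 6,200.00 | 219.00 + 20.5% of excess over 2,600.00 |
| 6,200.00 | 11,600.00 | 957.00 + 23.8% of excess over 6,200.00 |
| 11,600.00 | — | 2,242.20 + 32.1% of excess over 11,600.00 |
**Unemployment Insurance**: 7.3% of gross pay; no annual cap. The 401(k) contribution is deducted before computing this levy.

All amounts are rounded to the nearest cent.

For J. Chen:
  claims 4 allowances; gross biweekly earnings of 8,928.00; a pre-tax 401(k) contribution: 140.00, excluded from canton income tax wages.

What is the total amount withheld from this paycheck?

Canton Income Tax: taxable = 8,928.00 − 140.00 − 4×560.00 = 6,548.00
  957.00 + 23.8% × (6,548.00 − 6,200.00) = 957.00 + 23.8% × 348.00 = 1,039.82
Unemployment Insurance: 7.3% × 8,788.00 = 641.52
Total: 1,039.82 + 641.52 = 1,681.34

1,681.34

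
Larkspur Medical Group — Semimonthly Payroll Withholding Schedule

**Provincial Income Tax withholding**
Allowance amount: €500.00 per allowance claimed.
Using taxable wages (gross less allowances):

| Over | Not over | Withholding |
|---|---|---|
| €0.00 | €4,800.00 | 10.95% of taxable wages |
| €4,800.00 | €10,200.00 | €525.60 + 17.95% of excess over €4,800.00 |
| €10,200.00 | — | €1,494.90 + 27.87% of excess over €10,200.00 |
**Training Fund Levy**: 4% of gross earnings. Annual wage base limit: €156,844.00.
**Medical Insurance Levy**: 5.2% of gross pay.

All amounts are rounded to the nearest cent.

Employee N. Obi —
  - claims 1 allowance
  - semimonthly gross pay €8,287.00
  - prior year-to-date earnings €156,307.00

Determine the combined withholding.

Provincial Income Tax: taxable = €8,287.00 − 1×€500.00 = €7,787.00
  €525.60 + 17.95% × (€7,787.00 − €4,800.00) = €525.60 + 17.95% × €2,987.00 = €1,061.77
Training Fund Levy: cap €156,844.00 − YTD €156,307.00 = €537.00 subject; 4% × €537.00 = €21.48
Medical Insurance Levy: 5.2% × €8,287.00 = €430.92
Total: €1,061.77 + €21.48 + €430.92 = €1,514.17

€1,514.17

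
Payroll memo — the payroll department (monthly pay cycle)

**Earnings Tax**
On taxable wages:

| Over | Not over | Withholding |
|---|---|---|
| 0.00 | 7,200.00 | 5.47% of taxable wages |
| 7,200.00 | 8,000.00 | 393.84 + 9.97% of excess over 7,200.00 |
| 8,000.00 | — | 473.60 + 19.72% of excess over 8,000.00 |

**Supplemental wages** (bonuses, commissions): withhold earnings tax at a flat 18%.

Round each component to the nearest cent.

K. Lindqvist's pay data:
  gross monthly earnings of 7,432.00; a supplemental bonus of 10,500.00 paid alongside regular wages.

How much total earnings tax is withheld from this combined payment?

2,306.97

Earnings Tax: taxable = 7,432.00
  393.84 + 9.97% × (7,432.00 − 7,200.00) = 393.84 + 9.97% × 232.00 = 416.97
Supplemental (18% flat on bonus): 18% × 10,500.00 = 1,890.00
Total earnings tax: 416.97 + 1,890.00 = 2,306.97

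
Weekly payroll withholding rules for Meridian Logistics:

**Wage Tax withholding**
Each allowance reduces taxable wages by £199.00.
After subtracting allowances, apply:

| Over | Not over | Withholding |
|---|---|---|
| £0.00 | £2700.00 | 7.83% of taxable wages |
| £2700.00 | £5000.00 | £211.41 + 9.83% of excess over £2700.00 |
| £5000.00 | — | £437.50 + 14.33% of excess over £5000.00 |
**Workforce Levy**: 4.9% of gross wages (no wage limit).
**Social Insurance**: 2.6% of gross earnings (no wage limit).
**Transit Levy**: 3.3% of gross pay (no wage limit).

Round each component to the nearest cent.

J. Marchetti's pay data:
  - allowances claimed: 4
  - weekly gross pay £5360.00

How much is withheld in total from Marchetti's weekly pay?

£973.52

Wage Tax: taxable = £5360.00 − 4×£199.00 = £4564.00
  £211.41 + 9.83% × (£4564.00 − £2700.00) = £211.41 + 9.83% × £1864.00 = £394.64
Workforce Levy: 4.9% × £5360.00 = £262.64
Social Insurance: 2.6% × £5360.00 = £139.36
Transit Levy: 3.3% × £5360.00 = £176.88
Total: £394.64 + £262.64 + £139.36 + £176.88 = £973.52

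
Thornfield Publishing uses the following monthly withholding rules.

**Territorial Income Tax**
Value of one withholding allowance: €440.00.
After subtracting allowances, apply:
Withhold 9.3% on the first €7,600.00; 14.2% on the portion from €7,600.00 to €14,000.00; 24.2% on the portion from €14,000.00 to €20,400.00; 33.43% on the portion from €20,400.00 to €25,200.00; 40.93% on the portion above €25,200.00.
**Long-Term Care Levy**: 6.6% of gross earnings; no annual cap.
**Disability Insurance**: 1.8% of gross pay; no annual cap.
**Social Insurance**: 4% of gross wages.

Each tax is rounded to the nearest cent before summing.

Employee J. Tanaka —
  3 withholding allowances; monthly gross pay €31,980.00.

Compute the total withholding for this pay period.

Territorial Income Tax: taxable = €31,980.00 − 3×€440.00 = €30,660.00
  €4,769.04 + 40.93% × (€30,660.00 − €25,200.00) = €4,769.04 + 40.93% × €5,460.00 = €7,003.82
Long-Term Care Levy: 6.6% × €31,980.00 = €2,110.68
Disability Insurance: 1.8% × €31,980.00 = €575.64
Social Insurance: 4% × €31,980.00 = €1,279.20
Total: €7,003.82 + €2,110.68 + €575.64 + €1,279.20 = €10,969.34

€10,969.34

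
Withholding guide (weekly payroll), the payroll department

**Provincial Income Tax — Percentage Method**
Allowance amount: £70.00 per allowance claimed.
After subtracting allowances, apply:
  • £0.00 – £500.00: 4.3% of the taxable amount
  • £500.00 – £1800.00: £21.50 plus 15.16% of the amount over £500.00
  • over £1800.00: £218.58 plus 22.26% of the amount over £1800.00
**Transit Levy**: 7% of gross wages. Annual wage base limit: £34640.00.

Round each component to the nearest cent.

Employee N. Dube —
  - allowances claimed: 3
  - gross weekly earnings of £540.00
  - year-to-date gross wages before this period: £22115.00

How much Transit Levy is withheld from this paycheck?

£37.80

Transit Levy: 7% × £540.00 = £37.80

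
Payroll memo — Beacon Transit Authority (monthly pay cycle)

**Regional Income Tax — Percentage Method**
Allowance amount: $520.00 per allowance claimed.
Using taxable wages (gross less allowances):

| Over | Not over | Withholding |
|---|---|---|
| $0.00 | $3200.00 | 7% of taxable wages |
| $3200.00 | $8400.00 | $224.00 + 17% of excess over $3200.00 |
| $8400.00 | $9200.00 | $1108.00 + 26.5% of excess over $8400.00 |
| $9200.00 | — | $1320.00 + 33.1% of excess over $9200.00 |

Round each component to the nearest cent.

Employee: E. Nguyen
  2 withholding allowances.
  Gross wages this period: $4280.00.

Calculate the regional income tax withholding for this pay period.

$230.80

Regional Income Tax: taxable = $4280.00 − 2×$520.00 = $3240.00
  $224.00 + 17% × ($3240.00 − $3200.00) = $224.00 + 17% × $40.00 = $230.80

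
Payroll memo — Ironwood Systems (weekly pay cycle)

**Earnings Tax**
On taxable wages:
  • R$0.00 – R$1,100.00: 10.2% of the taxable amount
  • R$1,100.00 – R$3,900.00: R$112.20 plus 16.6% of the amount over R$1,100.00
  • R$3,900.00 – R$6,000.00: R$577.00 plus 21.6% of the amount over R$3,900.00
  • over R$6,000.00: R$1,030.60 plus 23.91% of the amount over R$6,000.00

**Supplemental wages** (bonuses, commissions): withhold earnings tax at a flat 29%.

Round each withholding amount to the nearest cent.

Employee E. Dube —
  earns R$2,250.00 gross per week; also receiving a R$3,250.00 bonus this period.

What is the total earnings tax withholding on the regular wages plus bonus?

R$1,245.60

Earnings Tax: taxable = R$2,250.00
  R$112.20 + 16.6% × (R$2,250.00 − R$1,100.00) = R$112.20 + 16.6% × R$1,150.00 = R$303.10
Supplemental (29% flat on bonus): 29% × R$3,250.00 = R$942.50
Total earnings tax: R$303.10 + R$942.50 = R$1,245.60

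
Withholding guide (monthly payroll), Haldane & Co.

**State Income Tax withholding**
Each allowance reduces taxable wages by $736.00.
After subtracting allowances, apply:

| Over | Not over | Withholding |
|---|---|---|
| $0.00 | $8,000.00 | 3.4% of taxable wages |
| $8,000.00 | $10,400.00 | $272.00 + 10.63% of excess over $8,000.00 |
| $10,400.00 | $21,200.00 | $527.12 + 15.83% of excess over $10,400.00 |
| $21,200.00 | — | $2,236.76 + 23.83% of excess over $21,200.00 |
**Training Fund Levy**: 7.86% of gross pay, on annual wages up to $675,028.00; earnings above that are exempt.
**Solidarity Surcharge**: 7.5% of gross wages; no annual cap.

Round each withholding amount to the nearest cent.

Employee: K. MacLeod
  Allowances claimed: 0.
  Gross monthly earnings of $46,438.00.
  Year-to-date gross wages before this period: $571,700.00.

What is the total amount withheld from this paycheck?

$15,383.86

State Income Tax: taxable = $46,438.00
  $2,236.76 + 23.83% × ($46,438.00 − $21,200.00) = $2,236.76 + 23.83% × $25,238.00 = $8,250.98
Training Fund Levy: 7.86% × $46,438.00 = $3,650.03
Solidarity Surcharge: 7.5% × $46,438.00 = $3,482.85
Total: $8,250.98 + $3,650.03 + $3,482.85 = $15,383.86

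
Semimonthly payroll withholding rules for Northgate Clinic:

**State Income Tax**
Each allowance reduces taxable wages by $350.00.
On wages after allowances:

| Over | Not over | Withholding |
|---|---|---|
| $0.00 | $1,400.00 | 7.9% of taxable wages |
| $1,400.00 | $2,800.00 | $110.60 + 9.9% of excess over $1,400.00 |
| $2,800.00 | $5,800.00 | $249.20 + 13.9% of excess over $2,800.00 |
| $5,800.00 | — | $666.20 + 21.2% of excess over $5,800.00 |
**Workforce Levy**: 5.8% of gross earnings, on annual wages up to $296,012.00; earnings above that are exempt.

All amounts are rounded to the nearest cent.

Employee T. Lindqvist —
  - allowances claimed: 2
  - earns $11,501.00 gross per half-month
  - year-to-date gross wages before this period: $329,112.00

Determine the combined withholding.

State Income Tax: taxable = $11,501.00 − 2×$350.00 = $10,801.00
  $666.20 + 21.2% × ($10,801.00 − $5,800.00) = $666.20 + 21.2% × $5,001.00 = $1,726.41
Workforce Levy: YTD $329,112.00 ≥ cap $296,012.00 → $0.00
Total: $1,726.41 + $0.00 = $1,726.41

$1,726.41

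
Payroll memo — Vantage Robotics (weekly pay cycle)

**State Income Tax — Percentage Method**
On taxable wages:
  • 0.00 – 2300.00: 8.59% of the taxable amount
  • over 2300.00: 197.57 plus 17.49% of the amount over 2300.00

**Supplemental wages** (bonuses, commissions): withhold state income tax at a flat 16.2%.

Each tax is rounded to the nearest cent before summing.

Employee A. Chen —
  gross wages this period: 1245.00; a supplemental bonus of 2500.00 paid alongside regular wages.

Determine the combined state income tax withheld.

511.95

State Income Tax: taxable = 1245.00
  8.59% × 1245.00 = 106.95
Supplemental (16.2% flat on bonus): 16.2% × 2500.00 = 405.00
Total state income tax: 106.95 + 405.00 = 511.95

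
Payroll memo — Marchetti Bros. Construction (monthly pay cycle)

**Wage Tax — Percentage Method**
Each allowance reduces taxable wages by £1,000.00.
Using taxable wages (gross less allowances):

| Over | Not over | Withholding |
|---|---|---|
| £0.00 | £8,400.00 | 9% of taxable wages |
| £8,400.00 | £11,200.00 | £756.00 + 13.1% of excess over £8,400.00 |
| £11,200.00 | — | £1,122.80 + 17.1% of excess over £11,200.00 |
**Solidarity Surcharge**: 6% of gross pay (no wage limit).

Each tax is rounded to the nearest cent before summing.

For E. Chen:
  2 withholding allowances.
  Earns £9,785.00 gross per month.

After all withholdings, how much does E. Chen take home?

Wage Tax: taxable = £9,785.00 − 2×£1,000.00 = £7,785.00
  9% × £7,785.00 = £700.65
Solidarity Surcharge: 6% × £9,785.00 = £587.10
Total withheld: £700.65 + £587.10 = £1,287.75
Net pay: £9,785.00 − £1,287.75 = £8,497.25

£8,497.25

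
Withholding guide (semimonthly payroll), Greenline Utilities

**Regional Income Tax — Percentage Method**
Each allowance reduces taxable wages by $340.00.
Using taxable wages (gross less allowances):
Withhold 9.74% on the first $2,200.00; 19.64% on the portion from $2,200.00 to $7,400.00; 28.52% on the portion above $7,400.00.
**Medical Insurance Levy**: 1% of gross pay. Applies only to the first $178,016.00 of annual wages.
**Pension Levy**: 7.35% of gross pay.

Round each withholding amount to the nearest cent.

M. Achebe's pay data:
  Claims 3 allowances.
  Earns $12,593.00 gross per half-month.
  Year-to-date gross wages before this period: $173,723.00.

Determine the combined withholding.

$3,394.22

Regional Income Tax: taxable = $12,593.00 − 3×$340.00 = $11,573.00
  $1,235.56 + 28.52% × ($11,573.00 − $7,400.00) = $1,235.56 + 28.52% × $4,173.00 = $2,425.70
Medical Insurance Levy: cap $178,016.00 − YTD $173,723.00 = $4,293.00 subject; 1% × $4,293.00 = $42.93
Pension Levy: 7.35% × $12,593.00 = $925.59
Total: $2,425.70 + $42.93 + $925.59 = $3,394.22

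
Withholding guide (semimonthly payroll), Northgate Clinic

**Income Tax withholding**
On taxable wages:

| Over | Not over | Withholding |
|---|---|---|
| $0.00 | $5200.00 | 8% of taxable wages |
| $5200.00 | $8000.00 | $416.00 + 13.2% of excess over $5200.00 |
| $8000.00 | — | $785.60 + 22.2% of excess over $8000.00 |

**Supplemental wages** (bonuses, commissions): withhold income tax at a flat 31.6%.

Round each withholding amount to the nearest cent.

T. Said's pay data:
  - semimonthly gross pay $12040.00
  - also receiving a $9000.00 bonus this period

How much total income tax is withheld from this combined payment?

$4526.48

Income Tax: taxable = $12040.00
  $785.60 + 22.2% × ($12040.00 − $8000.00) = $785.60 + 22.2% × $4040.00 = $1682.48
Supplemental (31.6% flat on bonus): 31.6% × $9000.00 = $2844.00
Total income tax: $1682.48 + $2844.00 = $4526.48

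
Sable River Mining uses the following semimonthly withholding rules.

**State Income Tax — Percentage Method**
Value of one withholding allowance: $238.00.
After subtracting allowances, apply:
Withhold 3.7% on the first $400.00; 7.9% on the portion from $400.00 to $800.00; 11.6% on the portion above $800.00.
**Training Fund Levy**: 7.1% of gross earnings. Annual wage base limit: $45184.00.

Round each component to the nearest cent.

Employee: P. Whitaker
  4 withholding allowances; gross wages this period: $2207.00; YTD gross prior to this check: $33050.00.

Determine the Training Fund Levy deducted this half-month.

$156.70

Training Fund Levy: 7.1% × $2207.00 = $156.70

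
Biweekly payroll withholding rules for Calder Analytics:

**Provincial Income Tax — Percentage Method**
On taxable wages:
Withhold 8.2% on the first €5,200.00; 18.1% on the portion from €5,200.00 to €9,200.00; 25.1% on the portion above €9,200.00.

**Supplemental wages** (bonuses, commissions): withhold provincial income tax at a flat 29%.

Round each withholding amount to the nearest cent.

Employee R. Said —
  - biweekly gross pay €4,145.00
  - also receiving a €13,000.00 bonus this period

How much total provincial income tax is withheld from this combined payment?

Provincial Income Tax: taxable = €4,145.00
  8.2% × €4,145.00 = €339.89
Supplemental (29% flat on bonus): 29% × €13,000.00 = €3,770.00
Total provincial income tax: €339.89 + €3,770.00 = €4,109.89

€4,109.89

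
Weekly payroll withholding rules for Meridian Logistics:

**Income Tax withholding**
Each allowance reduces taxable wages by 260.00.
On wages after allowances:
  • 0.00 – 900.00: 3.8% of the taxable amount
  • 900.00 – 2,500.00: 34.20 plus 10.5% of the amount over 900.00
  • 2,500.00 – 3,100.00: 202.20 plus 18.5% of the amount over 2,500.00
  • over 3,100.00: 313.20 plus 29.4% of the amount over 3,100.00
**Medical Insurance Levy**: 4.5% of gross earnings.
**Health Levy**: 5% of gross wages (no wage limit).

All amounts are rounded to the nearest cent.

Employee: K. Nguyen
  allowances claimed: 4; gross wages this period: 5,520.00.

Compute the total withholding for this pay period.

Income Tax: taxable = 5,520.00 − 4×260.00 = 4,480.00
  313.20 + 29.4% × (4,480.00 − 3,100.00) = 313.20 + 29.4% × 1,380.00 = 718.92
Medical Insurance Levy: 4.5% × 5,520.00 = 248.40
Health Levy: 5% × 5,520.00 = 276.00
Total: 718.92 + 248.40 + 276.00 = 1,243.32

1,243.32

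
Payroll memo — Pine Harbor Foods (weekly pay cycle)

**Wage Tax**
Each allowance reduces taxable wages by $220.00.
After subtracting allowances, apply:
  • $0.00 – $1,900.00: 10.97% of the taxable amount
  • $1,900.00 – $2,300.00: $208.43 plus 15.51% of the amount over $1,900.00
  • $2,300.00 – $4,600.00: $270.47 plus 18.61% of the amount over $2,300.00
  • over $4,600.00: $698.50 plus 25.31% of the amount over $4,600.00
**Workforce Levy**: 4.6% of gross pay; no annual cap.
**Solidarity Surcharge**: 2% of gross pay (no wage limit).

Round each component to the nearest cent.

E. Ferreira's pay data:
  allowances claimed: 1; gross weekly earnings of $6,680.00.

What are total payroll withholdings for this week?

$1,610.15

Wage Tax: taxable = $6,680.00 − 1×$220.00 = $6,460.00
  $698.50 + 25.31% × ($6,460.00 − $4,600.00) = $698.50 + 25.31% × $1,860.00 = $1,169.27
Workforce Levy: 4.6% × $6,680.00 = $307.28
Solidarity Surcharge: 2% × $6,680.00 = $133.60
Total: $1,169.27 + $307.28 + $133.60 = $1,610.15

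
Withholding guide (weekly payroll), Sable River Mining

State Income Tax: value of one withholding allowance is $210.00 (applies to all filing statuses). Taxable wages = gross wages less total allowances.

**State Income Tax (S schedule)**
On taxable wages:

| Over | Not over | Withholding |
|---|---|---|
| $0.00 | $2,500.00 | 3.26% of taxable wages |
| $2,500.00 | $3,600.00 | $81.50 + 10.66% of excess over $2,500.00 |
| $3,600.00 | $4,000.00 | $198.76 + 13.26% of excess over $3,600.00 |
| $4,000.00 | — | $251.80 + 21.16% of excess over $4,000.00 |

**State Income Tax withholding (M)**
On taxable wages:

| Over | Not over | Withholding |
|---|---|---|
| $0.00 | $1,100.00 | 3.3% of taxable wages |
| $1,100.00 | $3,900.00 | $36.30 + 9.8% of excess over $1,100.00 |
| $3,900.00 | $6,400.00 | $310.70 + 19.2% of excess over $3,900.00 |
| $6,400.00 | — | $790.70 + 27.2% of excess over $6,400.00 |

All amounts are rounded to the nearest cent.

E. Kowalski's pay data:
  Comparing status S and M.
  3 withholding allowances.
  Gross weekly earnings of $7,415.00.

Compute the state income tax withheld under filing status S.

State Income Tax (S): taxable = $7,415.00 − 3×$210.00 = $6,785.00
  $251.80 + 21.16% × ($6,785.00 − $4,000.00) = $251.80 + 21.16% × $2,785.00 = $841.11

$841.11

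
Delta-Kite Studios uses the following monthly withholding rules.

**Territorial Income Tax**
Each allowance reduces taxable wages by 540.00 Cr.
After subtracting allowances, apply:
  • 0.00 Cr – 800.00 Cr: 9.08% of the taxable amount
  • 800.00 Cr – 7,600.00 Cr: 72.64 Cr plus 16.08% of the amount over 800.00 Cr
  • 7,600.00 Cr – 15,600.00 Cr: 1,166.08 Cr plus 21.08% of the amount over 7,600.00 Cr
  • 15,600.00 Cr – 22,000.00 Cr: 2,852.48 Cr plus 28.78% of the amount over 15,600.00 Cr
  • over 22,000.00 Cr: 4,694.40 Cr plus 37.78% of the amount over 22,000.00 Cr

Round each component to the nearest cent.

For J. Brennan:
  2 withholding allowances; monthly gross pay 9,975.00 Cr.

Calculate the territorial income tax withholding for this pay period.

Territorial Income Tax: taxable = 9,975.00 Cr − 2×540.00 Cr = 8,895.00 Cr
  1,166.08 Cr + 21.08% × (8,895.00 Cr − 7,600.00 Cr) = 1,166.08 Cr + 21.08% × 1,295.00 Cr = 1,439.07 Cr

1,439.07 Cr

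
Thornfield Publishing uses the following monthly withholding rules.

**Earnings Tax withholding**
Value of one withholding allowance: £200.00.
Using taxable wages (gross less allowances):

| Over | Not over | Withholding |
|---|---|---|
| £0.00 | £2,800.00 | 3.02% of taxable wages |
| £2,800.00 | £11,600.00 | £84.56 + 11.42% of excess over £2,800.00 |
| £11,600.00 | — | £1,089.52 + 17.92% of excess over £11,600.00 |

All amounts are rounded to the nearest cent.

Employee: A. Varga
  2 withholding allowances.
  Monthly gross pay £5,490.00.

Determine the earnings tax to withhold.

Earnings Tax: taxable = £5,490.00 − 2×£200.00 = £5,090.00
  £84.56 + 11.42% × (£5,090.00 − £2,800.00) = £84.56 + 11.42% × £2,290.00 = £346.08

£346.08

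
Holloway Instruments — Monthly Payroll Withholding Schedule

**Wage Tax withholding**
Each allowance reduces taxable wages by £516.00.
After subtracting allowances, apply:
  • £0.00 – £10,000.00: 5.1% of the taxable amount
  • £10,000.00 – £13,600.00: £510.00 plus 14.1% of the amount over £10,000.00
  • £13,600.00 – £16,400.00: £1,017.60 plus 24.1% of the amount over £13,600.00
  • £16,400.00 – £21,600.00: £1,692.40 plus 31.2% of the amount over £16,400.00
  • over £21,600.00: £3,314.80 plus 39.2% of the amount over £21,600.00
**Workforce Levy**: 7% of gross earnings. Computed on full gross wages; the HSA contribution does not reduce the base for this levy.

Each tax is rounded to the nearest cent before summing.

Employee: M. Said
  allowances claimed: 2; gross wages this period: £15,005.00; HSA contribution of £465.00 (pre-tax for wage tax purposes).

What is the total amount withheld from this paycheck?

Wage Tax: taxable = £15,005.00 − £465.00 − 2×£516.00 = £13,508.00
  £510.00 + 14.1% × (£13,508.00 − £10,000.00) = £510.00 + 14.1% × £3,508.00 = £1,004.63
Workforce Levy: 7% × £15,005.00 = £1,050.35
Total: £1,004.63 + £1,050.35 = £2,054.98

£2,054.98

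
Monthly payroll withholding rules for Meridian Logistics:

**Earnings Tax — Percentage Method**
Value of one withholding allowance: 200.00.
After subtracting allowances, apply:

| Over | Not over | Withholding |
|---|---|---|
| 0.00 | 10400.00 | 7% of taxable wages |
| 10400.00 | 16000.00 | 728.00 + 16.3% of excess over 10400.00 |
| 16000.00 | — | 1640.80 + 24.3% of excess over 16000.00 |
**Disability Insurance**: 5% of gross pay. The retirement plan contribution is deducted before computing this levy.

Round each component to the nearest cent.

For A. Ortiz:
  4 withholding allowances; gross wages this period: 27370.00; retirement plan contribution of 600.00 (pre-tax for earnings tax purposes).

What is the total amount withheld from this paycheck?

Earnings Tax: taxable = 27370.00 − 600.00 − 4×200.00 = 25970.00
  1640.80 + 24.3% × (25970.00 − 16000.00) = 1640.80 + 24.3% × 9970.00 = 4063.51
Disability Insurance: 5% × 26770.00 = 1338.50
Total: 4063.51 + 1338.50 = 5402.01

5402.01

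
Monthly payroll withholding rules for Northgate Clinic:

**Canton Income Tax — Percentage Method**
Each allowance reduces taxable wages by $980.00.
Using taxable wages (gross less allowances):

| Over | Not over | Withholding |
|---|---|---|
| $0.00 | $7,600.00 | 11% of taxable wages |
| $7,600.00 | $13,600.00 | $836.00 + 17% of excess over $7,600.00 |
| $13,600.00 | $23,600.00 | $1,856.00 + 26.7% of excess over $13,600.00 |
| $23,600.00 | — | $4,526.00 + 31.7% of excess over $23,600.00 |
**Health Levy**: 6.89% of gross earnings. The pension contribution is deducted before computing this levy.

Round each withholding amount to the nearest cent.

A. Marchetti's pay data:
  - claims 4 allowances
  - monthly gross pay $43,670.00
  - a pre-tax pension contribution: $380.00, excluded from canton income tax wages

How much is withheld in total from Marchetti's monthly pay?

$12,507.77

Canton Income Tax: taxable = $43,670.00 − $380.00 − 4×$980.00 = $39,370.00
  $4,526.00 + 31.7% × ($39,370.00 − $23,600.00) = $4,526.00 + 31.7% × $15,770.00 = $9,525.09
Health Levy: 6.89% × $43,290.00 = $2,982.68
Total: $9,525.09 + $2,982.68 = $12,507.77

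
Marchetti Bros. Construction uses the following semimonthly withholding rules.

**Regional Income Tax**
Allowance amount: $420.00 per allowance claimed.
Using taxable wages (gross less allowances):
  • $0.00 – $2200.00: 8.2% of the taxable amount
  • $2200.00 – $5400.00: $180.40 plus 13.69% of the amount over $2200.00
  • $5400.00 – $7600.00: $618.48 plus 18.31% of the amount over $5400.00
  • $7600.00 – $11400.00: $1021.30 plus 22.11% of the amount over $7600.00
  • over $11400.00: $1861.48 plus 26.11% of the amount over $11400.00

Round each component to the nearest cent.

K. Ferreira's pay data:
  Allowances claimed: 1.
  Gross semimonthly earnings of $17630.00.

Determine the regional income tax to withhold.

Regional Income Tax: taxable = $17630.00 − 1×$420.00 = $17210.00
  $1861.48 + 26.11% × ($17210.00 − $11400.00) = $1861.48 + 26.11% × $5810.00 = $3378.47

$3378.47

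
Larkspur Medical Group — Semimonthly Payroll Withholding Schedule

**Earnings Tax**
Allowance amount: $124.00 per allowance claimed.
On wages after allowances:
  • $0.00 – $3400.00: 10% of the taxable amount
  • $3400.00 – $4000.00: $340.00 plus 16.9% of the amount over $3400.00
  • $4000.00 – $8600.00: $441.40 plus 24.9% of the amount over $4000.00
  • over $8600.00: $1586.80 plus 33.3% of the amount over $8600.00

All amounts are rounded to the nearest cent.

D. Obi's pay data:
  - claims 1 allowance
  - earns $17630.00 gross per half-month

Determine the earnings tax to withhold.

$4552.50

Earnings Tax: taxable = $17630.00 − 1×$124.00 = $17506.00
  $1586.80 + 33.3% × ($17506.00 − $8600.00) = $1586.80 + 33.3% × $8906.00 = $4552.50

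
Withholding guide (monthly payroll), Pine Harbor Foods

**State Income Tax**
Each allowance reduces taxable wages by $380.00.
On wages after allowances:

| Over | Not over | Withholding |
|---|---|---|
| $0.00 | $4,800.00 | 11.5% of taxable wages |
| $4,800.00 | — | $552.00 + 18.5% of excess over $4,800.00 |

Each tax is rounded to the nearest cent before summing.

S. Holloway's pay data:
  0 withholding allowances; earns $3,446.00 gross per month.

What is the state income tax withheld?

State Income Tax: taxable = $3,446.00
  11.5% × $3,446.00 = $396.29

$396.29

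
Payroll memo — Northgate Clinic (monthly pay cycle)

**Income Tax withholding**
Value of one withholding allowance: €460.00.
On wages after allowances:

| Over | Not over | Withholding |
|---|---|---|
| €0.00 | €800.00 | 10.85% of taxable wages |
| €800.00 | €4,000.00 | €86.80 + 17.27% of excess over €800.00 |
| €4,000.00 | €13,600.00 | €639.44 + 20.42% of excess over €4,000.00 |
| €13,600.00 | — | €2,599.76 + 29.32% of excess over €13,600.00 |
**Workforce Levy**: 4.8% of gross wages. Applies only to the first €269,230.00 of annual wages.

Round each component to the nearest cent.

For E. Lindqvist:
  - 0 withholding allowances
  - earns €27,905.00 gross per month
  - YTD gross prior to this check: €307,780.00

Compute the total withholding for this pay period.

€6,793.99

Income Tax: taxable = €27,905.00
  €2,599.76 + 29.32% × (€27,905.00 − €13,600.00) = €2,599.76 + 29.32% × €14,305.00 = €6,793.99
Workforce Levy: YTD €307,780.00 ≥ cap €269,230.00 → €0.00
Total: €6,793.99 + €0.00 = €6,793.99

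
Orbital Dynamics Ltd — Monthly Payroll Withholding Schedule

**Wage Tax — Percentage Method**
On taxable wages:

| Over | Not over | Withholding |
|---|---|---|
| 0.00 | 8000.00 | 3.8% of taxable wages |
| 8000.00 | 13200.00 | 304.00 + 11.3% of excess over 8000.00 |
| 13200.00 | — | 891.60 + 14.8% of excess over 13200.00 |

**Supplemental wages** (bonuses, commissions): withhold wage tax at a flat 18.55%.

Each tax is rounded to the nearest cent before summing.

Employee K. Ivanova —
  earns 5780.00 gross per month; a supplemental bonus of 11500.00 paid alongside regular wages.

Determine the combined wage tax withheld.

Wage Tax: taxable = 5780.00
  3.8% × 5780.00 = 219.64
Supplemental (18.55% flat on bonus): 18.55% × 11500.00 = 2133.25
Total wage tax: 219.64 + 2133.25 = 2352.89

2352.89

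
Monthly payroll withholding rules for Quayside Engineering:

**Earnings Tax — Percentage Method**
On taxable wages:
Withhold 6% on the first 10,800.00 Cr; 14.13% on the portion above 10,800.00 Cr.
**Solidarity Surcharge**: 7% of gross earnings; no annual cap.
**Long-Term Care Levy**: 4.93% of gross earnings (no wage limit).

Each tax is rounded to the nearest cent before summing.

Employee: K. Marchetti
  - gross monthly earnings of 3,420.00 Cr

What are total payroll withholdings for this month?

613.21 Cr

Earnings Tax: taxable = 3,420.00 Cr
  6% × 3,420.00 Cr = 205.20 Cr
Solidarity Surcharge: 7% × 3,420.00 Cr = 239.40 Cr
Long-Term Care Levy: 4.93% × 3,420.00 Cr = 168.61 Cr
Total: 205.20 Cr + 239.40 Cr + 168.61 Cr = 613.21 Cr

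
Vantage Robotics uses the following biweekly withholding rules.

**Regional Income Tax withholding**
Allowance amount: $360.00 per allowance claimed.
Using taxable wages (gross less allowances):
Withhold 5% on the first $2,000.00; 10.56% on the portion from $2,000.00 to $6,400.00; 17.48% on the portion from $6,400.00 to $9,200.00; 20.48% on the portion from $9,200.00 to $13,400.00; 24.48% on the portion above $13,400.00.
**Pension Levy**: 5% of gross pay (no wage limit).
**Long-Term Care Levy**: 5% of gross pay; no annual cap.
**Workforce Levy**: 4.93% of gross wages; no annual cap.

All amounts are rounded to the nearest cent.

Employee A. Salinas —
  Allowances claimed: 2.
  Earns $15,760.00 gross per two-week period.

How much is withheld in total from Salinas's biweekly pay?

$4,668.68

Regional Income Tax: taxable = $15,760.00 − 2×$360.00 = $15,040.00
  $1,914.24 + 24.48% × ($15,040.00 − $13,400.00) = $1,914.24 + 24.48% × $1,640.00 = $2,315.71
Pension Levy: 5% × $15,760.00 = $788.00
Long-Term Care Levy: 5% × $15,760.00 = $788.00
Workforce Levy: 4.93% × $15,760.00 = $776.97
Total: $2,315.71 + $788.00 + $788.00 + $776.97 = $4,668.68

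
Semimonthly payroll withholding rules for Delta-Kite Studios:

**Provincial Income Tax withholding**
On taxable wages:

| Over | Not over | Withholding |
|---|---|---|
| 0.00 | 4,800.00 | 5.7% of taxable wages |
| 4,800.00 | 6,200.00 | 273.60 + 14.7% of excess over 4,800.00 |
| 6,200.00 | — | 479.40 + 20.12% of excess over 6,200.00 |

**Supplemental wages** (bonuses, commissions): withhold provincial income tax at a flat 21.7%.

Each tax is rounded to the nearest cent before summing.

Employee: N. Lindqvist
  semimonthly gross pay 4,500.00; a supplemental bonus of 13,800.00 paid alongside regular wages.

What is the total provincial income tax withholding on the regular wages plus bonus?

3,251.10

Provincial Income Tax: taxable = 4,500.00
  5.7% × 4,500.00 = 256.50
Supplemental (21.7% flat on bonus): 21.7% × 13,800.00 = 2,994.60
Total provincial income tax: 256.50 + 2,994.60 = 3,251.10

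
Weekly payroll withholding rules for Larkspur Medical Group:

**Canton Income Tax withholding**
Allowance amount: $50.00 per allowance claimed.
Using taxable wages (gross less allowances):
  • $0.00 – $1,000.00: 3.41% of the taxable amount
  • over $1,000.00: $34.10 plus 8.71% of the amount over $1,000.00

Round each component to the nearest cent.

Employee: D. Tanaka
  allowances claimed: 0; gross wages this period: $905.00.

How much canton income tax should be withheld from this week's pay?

$30.86

Canton Income Tax: taxable = $905.00
  3.41% × $905.00 = $30.86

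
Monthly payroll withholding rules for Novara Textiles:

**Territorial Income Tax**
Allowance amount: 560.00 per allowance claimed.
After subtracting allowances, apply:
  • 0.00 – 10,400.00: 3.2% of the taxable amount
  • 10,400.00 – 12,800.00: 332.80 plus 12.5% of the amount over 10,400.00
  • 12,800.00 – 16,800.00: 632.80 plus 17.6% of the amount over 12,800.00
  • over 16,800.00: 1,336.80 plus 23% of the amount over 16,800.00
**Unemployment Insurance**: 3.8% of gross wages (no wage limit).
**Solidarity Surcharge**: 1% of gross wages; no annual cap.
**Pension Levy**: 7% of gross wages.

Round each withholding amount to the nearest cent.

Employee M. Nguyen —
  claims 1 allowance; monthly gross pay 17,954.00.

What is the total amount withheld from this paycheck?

Territorial Income Tax: taxable = 17,954.00 − 1×560.00 = 17,394.00
  1,336.80 + 23% × (17,394.00 − 16,800.00) = 1,336.80 + 23% × 594.00 = 1,473.42
Unemployment Insurance: 3.8% × 17,954.00 = 682.25
Solidarity Surcharge: 1% × 17,954.00 = 179.54
Pension Levy: 7% × 17,954.00 = 1,256.78
Total: 1,473.42 + 682.25 + 179.54 + 1,256.78 = 3,591.99

3,591.99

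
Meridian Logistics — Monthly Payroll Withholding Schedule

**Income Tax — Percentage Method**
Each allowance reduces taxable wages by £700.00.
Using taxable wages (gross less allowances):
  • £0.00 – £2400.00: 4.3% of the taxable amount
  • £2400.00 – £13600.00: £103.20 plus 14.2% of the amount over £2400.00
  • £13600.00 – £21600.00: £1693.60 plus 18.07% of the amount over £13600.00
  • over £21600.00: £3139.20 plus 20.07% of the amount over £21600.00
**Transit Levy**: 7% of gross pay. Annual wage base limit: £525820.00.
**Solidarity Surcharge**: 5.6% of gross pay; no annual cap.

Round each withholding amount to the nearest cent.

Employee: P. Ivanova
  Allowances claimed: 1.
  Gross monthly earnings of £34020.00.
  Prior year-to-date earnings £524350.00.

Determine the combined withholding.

Income Tax: taxable = £34020.00 − 1×£700.00 = £33320.00
  £3139.20 + 20.07% × (£33320.00 − £21600.00) = £3139.20 + 20.07% × £11720.00 = £5491.40
Transit Levy: cap £525820.00 − YTD £524350.00 = £1470.00 subject; 7% × £1470.00 = £102.90
Solidarity Surcharge: 5.6% × £34020.00 = £1905.12
Total: £5491.40 + £102.90 + £1905.12 = £7499.42

£7499.42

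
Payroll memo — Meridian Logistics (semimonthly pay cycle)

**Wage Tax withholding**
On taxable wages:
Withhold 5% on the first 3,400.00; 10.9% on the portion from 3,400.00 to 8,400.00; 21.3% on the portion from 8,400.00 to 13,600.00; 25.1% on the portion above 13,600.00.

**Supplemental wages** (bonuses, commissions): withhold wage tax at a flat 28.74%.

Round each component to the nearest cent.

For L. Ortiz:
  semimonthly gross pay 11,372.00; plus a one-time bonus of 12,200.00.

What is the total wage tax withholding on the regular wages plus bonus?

4,854.32

Wage Tax: taxable = 11,372.00
  715.00 + 21.3% × (11,372.00 − 8,400.00) = 715.00 + 21.3% × 2,972.00 = 1,348.04
Supplemental (28.74% flat on bonus): 28.74% × 12,200.00 = 3,506.28
Total wage tax: 1,348.04 + 3,506.28 = 4,854.32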